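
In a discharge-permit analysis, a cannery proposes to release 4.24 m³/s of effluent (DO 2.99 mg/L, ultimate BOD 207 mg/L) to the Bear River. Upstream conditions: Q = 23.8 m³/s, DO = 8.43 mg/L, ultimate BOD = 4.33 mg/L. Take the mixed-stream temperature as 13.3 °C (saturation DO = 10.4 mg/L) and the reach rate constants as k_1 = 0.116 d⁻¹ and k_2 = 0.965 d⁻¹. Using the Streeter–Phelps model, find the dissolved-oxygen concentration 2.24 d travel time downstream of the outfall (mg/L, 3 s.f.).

Mixed DO = (23.8×8.43 + 4.24×2.99)/(23.8+4.24) = 213.3/28.04 = 7.607 mg/L.
Mixed L₀ = (23.8×4.33 + 4.24×207)/(28.04) = 980.7/28.04 = 34.98 mg/L.
Initial deficit D₀ = C_s − DO₀ = 10.4 − 7.607 = 2.793 mg/L.
D(2.24) = [0.116×34.98/(0.965−0.116)](e^(−0.116×2.24) − e^(−0.965×2.24)) + 2.793 e^(−0.965×2.24)
= 4.779 × (0.7712 − 0.1151) + 2.793 × 0.1151 = 3.457 mg/L.
DO = 10.4 − 3.457 = 6.943 mg/L.

DO ≈ 6.94 mg/L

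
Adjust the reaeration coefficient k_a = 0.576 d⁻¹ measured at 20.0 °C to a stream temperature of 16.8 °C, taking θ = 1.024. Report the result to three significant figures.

k_a ≈ 0.534 d⁻¹

k_a(T₂) = k_a(T₁) · θ^(T₂−T₁) = 0.576 × 1.024^(16.8−20.0)
= 0.576 × 1.024^-3.20 = 0.576 × 0.9269 = 0.5339 d⁻¹.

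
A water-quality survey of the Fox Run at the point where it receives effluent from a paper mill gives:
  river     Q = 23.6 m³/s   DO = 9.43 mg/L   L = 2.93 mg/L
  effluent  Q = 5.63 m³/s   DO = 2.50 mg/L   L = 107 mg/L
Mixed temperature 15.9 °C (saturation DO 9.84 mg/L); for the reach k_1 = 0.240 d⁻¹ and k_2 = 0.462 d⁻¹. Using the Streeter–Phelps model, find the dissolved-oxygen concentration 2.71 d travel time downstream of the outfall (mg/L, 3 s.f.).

DO ≈ 3.48 mg/L

Mixed DO = (23.6×9.43 + 5.63×2.50)/(23.6+5.63) = 236.6/29.23 = 8.095 mg/L.
Mixed L₀ = (23.6×2.93 + 5.63×107)/(29.23) = 671.6/29.23 = 22.97 mg/L.
Initial deficit D₀ = C_s − DO₀ = 9.84 − 8.095 = 1.745 mg/L.
D(2.71) = [0.240×22.97/(0.462−0.240)](e^(−0.240×2.71) − e^(−0.462×2.71)) + 1.745 e^(−0.462×2.71)
= 24.84 × (0.5218 − 0.2859) + 1.745 × 0.2859 = 6.358 mg/L.
DO = 9.84 − 6.358 = 3.482 mg/L.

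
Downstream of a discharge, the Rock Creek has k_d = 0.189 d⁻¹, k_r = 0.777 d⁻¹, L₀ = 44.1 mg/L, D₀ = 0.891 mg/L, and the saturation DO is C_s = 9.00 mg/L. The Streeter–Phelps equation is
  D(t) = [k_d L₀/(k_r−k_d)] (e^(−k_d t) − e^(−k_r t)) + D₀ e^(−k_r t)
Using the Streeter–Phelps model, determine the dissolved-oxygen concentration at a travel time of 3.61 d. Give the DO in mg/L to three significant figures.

k_d L₀/(k_r−k_d) = 0.189×44.1/(0.777−0.189) = 8.335/0.5880 = 14.18 mg/L.
e^(−k_d t) = e^(−0.189×3.610) = 0.5055; e^(−k_r t) = e^(−0.777×3.610) = 0.06051.
D = 14.18 × (0.5055 − 0.06051) + 0.891 × 0.06051 = 6.307 + 0.05391 = 6.361 mg/L.
DO = C_s − D = 9.00 − 6.361 = 2.639 mg/L.

DO ≈ 2.64 mg/L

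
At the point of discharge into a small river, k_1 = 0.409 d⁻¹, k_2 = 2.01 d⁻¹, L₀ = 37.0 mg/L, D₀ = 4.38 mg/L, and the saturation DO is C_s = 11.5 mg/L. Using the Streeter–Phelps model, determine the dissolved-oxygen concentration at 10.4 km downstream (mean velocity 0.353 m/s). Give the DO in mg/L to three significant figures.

DO ≈ 5.83 mg/L

Travel time t = x/v = 10.4 km / (0.353 m/s) = 10400 m / 0.353 m/s = 29460 s = 0.3410 d.
k_1 L₀/(k_2−k_1) = 0.409×37.0/(2.01−0.409) = 15.13/1.601 = 9.452 mg/L.
e^(−k_1 t) = e^(−0.409×0.3410) = 0.8698; e^(−k_2 t) = e^(−2.01×0.3410) = 0.5039.
D = 9.452 × (0.8698 − 0.5039) + 4.38 × 0.5039 = 3.459 + 2.207 = 5.666 mg/L.
DO = C_s − D = 11.5 − 5.666 = 5.834 mg/L.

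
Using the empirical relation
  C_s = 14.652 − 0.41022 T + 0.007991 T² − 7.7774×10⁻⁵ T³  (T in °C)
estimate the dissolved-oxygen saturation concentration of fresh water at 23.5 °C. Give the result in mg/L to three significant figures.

C_s = 14.652 − 0.41022×23.5 + 0.007991×23.5² − 7.7774×10⁻⁵×23.5³ = 8.416 mg/L.

C_s ≈ 8.42 mg/L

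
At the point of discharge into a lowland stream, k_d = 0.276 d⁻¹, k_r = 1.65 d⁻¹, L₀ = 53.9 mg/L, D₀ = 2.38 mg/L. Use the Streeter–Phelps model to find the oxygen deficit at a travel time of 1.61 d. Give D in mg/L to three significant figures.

k_d L₀/(k_r−k_d) = 0.276×53.9/(1.65−0.276) = 14.88/1.374 = 10.83 mg/L.
e^(−k_d t) = e^(−0.276×1.610) = 0.6412; e^(−k_r t) = e^(−1.65×1.610) = 0.07019.
D = 10.83 × (0.6412 − 0.07019) + 2.38 × 0.07019 = 6.183 + 0.1671 = 6.350 mg/L.

D ≈ 6.35 mg/L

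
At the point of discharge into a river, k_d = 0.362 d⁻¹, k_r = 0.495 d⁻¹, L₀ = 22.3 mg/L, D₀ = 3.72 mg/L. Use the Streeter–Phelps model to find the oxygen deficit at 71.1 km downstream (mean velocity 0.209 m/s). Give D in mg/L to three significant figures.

D ≈ 6.48 mg/L

Travel time t = x/v = 71.1 km / (0.209 m/s) = 71100 m / 0.209 m/s = 340200 s = 3.937 d.
k_d L₀/(k_r−k_d) = 0.362×22.3/(0.495−0.362) = 8.073/0.1330 = 60.70 mg/L.
e^(−k_d t) = e^(−0.362×3.937) = 0.2404; e^(−k_r t) = e^(−0.495×3.937) = 0.1424.
D = 60.70 × (0.2404 − 0.1424) + 3.72 × 0.1424 = 5.949 + 0.5298 = 6.479 mg/L.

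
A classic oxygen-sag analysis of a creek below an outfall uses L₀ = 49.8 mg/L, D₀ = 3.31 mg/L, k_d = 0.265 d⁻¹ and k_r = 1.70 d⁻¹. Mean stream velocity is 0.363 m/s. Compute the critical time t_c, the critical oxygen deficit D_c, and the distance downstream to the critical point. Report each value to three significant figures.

t_c = [1/(k_r−k_d)] ln[(k_r/k_d)(1 − D₀(k_r−k_d)/(k_d L₀))]
= [1/(1.70−0.265)] ln[(1.70/0.265)(1 − 3.31×1.435/(0.265×49.8))]
= (1/1.435) ln[6.415 × 0.6401] = 0.6969 × ln(4.106) = 0.6969 × 1.412 = 0.9843 d.
L(t_c) = L₀ e^(−k_d t_c) = 49.8 × 0.7704 = 38.37 mg/L, and at the critical point k_r D_c = k_d L, so D_c = (0.265/1.70) × 38.37 = 5.981 mg/L.
x_c = v t_c = 0.363 m/s × 0.9843 d × 86400 s/d = 30870 m ≈ 30.9 km.

t_c ≈ 0.984 d; D_c ≈ 5.98 mg/L; x_c ≈ 30.9 km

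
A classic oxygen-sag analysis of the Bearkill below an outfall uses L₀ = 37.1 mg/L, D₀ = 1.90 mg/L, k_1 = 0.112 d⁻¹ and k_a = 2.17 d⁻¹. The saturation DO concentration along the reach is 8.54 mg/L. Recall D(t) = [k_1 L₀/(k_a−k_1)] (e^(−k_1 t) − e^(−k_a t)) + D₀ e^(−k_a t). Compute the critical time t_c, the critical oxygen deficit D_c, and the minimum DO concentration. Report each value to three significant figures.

t_c ≈ 0.0647 d; D_c ≈ 1.90 mg/L; min DO ≈ 6.64 mg/L

With k_a/k_1 = 19.38 and 1 − D₀(k_a−k_1)/(k_1 L₀) = 0.05896,
t_c = ln(19.38 × 0.05896) / (2.17 − 0.112) = ln(1.142) / 2.058 = 0.1331/2.058 = 0.06469 d.
D_c = (k_1/k_a) L₀ e^(−k_1 t_c) = (0.112/2.17) × 37.1 × e^(−0.112×0.06469) = 0.05161 × 37.1 × 0.9928 = 1.901 mg/L.
Minimum DO = C_s − D_c = 8.54 − 1.901 = 6.639 mg/L.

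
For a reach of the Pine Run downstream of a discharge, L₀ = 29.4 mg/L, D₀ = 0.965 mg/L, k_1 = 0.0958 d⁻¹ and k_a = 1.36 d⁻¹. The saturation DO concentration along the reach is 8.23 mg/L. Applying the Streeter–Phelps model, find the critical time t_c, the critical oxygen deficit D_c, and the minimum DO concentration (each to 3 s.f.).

At the critical point dD/dt = 0, so k_1 L₀ e^(−k_1 t) = k_a D. Substituting D(t) from the Streeter–Phelps equation and solving for t gives
t_c = ln[(k_a/k_1)(1 − D₀(k_a−k_1)/(k_1 L₀))] / (k_a−k_1).
Here k_a−k_1 = 1.264 d⁻¹ and 1 − D₀(k_a−k_1)/(k_1 L₀) = 1 − 0.965×1.264/(0.0958×29.4) = 0.5669, so
t_c = ln(14.20 × 0.5669) / 1.264 = 2.085 / 1.264 = 1.650 d.
D_c = (k_1/k_a) L₀ e^(−k_1 t_c) = (0.0958/1.36) × 29.4 × e^(−0.0958×1.650) = 0.07044 × 29.4 × 0.8538 = 1.768 mg/L.
Minimum DO = C_s − D_c = 8.23 − 1.768 = 6.462 mg/L.

t_c ≈ 1.65 d; D_c ≈ 1.77 mg/L; min DO ≈ 6.46 mg/L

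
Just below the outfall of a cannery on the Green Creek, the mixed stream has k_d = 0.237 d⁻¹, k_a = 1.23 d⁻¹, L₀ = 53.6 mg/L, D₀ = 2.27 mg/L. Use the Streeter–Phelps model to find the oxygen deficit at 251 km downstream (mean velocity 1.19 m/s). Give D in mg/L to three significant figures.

D ≈ 6.65 mg/L

Travel time t = x/v = 251 km / (1.19 m/s) = 251000 m / 1.19 m/s = 210900 s = 2.441 d.
k_d L₀/(k_a−k_d) = 0.237×53.6/(1.23−0.237) = 12.70/0.9930 = 12.79 mg/L.
e^(−k_d t) = e^(−0.237×2.441) = 0.5607; e^(−k_a t) = e^(−1.23×2.441) = 0.04965.
D = 12.79 × (0.5607 − 0.04965) + 2.27 × 0.04965 = 6.538 + 0.1127 = 6.650 mg/L.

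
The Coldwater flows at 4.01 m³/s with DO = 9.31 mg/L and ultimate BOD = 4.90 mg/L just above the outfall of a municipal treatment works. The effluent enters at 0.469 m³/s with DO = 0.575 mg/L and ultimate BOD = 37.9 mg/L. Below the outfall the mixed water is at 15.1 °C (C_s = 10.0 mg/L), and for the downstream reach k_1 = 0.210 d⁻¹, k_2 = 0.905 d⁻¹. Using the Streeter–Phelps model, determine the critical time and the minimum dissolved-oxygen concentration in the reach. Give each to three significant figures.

t_c ≈ 0.649 d; minimum DO ≈ 8.31 mg/L

Mixed DO = (4.01×9.31 + 0.469×0.575)/(4.01+0.469) = 37.60/4.479 = 8.395 mg/L.
Mixed L₀ = (4.01×4.90 + 0.469×37.9)/(4.479) = 37.42/4.479 = 8.355 mg/L.
Initial deficit D₀ = C_s − DO₀ = 10.0 − 8.395 = 1.605 mg/L.
t_c = (1/0.6950) ln[(0.905/0.210)(1 − 1.605×0.6950/(0.210×8.355))] = 1.439 × ln(1.570) = 0.6494 d.
D_c = (0.210/0.905) × 8.355 × e^(−0.210×0.6494) = 0.2320 × 8.355 × 0.8725 = 1.692 mg/L.
Minimum DO = 10.0 − 1.692 = 8.308 mg/L.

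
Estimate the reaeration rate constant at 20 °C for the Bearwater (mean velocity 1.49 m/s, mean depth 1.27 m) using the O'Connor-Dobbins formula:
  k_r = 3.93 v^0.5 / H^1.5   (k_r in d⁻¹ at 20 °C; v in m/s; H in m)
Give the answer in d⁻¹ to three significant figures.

k_r = 3.93 × 1.49^0.5 / 1.27^1.5 = 3.93 × 1.221 / 1.431 = 3.352 d⁻¹.

k_r ≈ 3.35 d⁻¹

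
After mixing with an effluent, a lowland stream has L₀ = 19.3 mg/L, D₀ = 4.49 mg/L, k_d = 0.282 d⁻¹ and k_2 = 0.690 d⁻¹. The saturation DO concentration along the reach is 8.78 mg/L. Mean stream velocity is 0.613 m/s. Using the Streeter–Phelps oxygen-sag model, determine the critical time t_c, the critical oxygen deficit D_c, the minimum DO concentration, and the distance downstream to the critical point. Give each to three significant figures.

t_c ≈ 1.19 d; D_c ≈ 5.64 mg/L; min DO ≈ 3.14 mg/L; x_c ≈ 62.9 km

At the critical point dD/dt = 0, so k_d L₀ e^(−k_d t) = k_2 D. Substituting D(t) from the Streeter–Phelps equation and solving for t gives
t_c = ln[(k_2/k_d)(1 − D₀(k_2−k_d)/(k_d L₀))] / (k_2−k_d).
Here k_2−k_d = 0.4080 d⁻¹ and 1 − D₀(k_2−k_d)/(k_d L₀) = 1 − 4.49×0.4080/(0.282×19.3) = 0.6634, so
t_c = ln(2.447 × 0.6634) / 0.4080 = 0.4844 / 0.4080 = 1.187 d.
L(t_c) = L₀ e^(−k_d t_c) = 19.3 × 0.7155 = 13.81 mg/L, and at the critical point k_2 D_c = k_d L, so D_c = (0.282/0.690) × 13.81 = 5.643 mg/L.
Minimum DO = C_s − D_c = 8.78 − 5.643 = 3.137 mg/L.
x_c = v t_c = 0.613 m/s × 1.187 d × 86400 s/d = 62880 m ≈ 62.9 km.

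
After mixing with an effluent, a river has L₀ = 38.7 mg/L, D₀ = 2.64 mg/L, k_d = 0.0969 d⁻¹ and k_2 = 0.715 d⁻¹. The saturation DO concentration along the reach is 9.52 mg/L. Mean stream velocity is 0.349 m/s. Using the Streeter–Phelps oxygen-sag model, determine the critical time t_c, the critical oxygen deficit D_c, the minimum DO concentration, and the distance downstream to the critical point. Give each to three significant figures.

With k_2/k_d = 7.379 and 1 − D₀(k_2−k_d)/(k_d L₀) = 0.5649,
t_c = ln(7.379 × 0.5649) / (0.715 − 0.0969) = ln(4.168) / 0.6181 = 1.427/0.6181 = 2.309 d.
L(t_c) = L₀ e^(−k_d t_c) = 38.7 × 0.7995 = 30.94 mg/L, and at the critical point k_2 D_c = k_d L, so D_c = (0.0969/0.715) × 30.94 = 4.193 mg/L.
Minimum DO = C_s − D_c = 9.52 − 4.193 = 5.327 mg/L.
x_c = v t_c = 0.349 m/s × 2.309 d × 86400 s/d = 69640 m ≈ 69.6 km.

t_c ≈ 2.31 d; D_c ≈ 4.19 mg/L; min DO ≈ 5.33 mg/L; x_c ≈ 69.6 km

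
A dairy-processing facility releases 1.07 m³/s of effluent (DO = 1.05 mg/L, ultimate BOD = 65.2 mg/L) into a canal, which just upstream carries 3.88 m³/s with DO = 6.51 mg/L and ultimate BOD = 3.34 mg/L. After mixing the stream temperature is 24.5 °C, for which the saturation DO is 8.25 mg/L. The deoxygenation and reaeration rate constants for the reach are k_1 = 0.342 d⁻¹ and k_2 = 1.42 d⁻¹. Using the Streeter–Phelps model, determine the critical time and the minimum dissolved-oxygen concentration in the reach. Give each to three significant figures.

Mixed DO = (3.88×6.51 + 1.07×1.05)/(3.88+1.07) = 26.38/4.950 = 5.330 mg/L.
Mixed L₀ = (3.88×3.34 + 1.07×65.2)/(4.950) = 82.72/4.950 = 16.71 mg/L.
Initial deficit D₀ = C_s − DO₀ = 8.25 − 5.330 = 2.920 mg/L.
t_c = (1/1.078) ln[(1.42/0.342)(1 − 2.920×1.078/(0.342×16.71))] = 0.9276 × ln(1.865) = 0.5782 d.
D_c = (0.342/1.42) × 16.71 × e^(−0.342×0.5782) = 0.2408 × 16.71 × 0.8206 = 3.303 mg/L.
Minimum DO = 8.25 − 3.303 = 4.947 mg/L.

t_c ≈ 0.578 d; minimum DO ≈ 4.95 mg/L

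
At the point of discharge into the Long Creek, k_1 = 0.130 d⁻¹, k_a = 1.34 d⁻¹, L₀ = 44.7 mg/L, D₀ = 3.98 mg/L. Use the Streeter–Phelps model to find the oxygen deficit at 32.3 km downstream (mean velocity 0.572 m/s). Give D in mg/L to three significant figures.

D ≈ 4.07 mg/L

Travel time t = x/v = 32.3 km / (0.572 m/s) = 32300 m / 0.572 m/s = 56470 s = 0.6536 d.
k_1 L₀/(k_a−k_1) = 0.130×44.7/(1.34−0.130) = 5.811/1.210 = 4.802 mg/L.
e^(−k_1 t) = e^(−0.130×0.6536) = 0.9185; e^(−k_a t) = e^(−1.34×0.6536) = 0.4165.
D = 4.802 × (0.9185 − 0.4165) + 3.98 × 0.4165 = 2.411 + 1.658 = 4.069 mg/L.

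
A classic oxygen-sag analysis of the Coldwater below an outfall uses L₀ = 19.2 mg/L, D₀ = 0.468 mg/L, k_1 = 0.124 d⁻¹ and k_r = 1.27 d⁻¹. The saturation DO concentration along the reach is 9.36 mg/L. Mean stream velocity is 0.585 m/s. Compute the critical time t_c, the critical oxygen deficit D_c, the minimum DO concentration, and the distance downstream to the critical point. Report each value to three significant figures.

t_c ≈ 1.81 d; D_c ≈ 1.50 mg/L; min DO ≈ 7.86 mg/L; x_c ≈ 91.4 km

t_c = [1/(k_r−k_1)] ln[(k_r/k_1)(1 − D₀(k_r−k_1)/(k_1 L₀))]
= [1/(1.27−0.124)] ln[(1.27/0.124)(1 − 0.468×1.146/(0.124×19.2))]
= (1/1.146) ln[10.24 × 0.7747] = 0.8726 × ln(7.935) = 0.8726 × 2.071 = 1.807 d.
L(t_c) = L₀ e^(−k_1 t_c) = 19.2 × 0.7992 = 15.35 mg/L, and at the critical point k_r D_c = k_1 L, so D_c = (0.124/1.27) × 15.35 = 1.498 mg/L.
Minimum DO = C_s − D_c = 9.36 − 1.498 = 7.862 mg/L.
x_c = v t_c = 0.585 m/s × 1.807 d × 86400 s/d = 91350 m ≈ 91.4 km.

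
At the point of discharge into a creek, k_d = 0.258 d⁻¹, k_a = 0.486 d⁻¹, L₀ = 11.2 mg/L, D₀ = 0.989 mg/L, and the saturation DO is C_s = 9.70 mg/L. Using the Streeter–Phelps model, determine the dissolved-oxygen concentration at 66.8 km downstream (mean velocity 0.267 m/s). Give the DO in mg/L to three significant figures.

Travel time t = x/v = 66.8 km / (0.267 m/s) = 66800 m / 0.267 m/s = 250200 s = 2.896 d.
k_d L₀/(k_a−k_d) = 0.258×11.2/(0.486−0.258) = 2.890/0.2280 = 12.67 mg/L.
e^(−k_d t) = e^(−0.258×2.896) = 0.4737; e^(−k_a t) = e^(−0.486×2.896) = 0.2448.
D = 12.67 × (0.4737 − 0.2448) + 0.989 × 0.2448 = 2.902 + 0.2421 = 3.144 mg/L.
DO = C_s − D = 9.70 − 3.144 = 6.556 mg/L.

DO ≈ 6.56 mg/L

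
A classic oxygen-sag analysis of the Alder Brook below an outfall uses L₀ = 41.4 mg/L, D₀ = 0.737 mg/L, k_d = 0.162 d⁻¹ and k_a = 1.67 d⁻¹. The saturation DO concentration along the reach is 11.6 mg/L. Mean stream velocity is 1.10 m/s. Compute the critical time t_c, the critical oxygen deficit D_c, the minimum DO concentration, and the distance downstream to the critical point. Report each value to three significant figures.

t_c ≈ 1.43 d; D_c ≈ 3.19 mg/L; min DO ≈ 8.41 mg/L; x_c ≈ 136 km

t_c = [1/(k_a−k_d)] ln[(k_a/k_d)(1 − D₀(k_a−k_d)/(k_d L₀))]
= [1/(1.67−0.162)] ln[(1.67/0.162)(1 − 0.737×1.508/(0.162×41.4))]
= (1/1.508) ln[10.31 × 0.8343] = 0.6631 × ln(8.600) = 0.6631 × 2.152 = 1.427 d.
D_c = (k_d/k_a) L₀ e^(−k_d t_c) = (0.162/1.67) × 41.4 × e^(−0.162×1.427) = 0.09701 × 41.4 × 0.7936 = 3.187 mg/L.
Minimum DO = C_s − D_c = 11.6 − 3.187 = 8.413 mg/L.
x_c = v t_c = 1.10 m/s × 1.427 d × 86400 s/d = 135600 m ≈ 136 km.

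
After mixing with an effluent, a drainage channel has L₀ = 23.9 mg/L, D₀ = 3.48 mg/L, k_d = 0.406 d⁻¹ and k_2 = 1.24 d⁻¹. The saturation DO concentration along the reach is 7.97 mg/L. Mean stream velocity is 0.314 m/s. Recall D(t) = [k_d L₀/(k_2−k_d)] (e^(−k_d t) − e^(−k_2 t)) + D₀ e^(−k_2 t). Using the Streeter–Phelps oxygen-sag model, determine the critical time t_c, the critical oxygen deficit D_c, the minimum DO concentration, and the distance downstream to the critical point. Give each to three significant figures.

At the critical point dD/dt = 0, so k_d L₀ e^(−k_d t) = k_2 D. Substituting D(t) from the Streeter–Phelps equation and solving for t gives
t_c = ln[(k_2/k_d)(1 − D₀(k_2−k_d)/(k_d L₀))] / (k_2−k_d).
Here k_2−k_d = 0.8340 d⁻¹ and 1 − D₀(k_2−k_d)/(k_d L₀) = 1 − 3.48×0.8340/(0.406×23.9) = 0.7009, so
t_c = ln(3.054 × 0.7009) / 0.8340 = 0.7611 / 0.8340 = 0.9126 d.
D_c = (k_d/k_2) L₀ e^(−k_d t_c) = (0.406/1.24) × 23.9 × e^(−0.406×0.9126) = 0.3274 × 23.9 × 0.6904 = 5.402 mg/L.
Minimum DO = C_s − D_c = 7.97 − 5.402 = 2.568 mg/L.
x_c = v t_c = 0.314 m/s × 0.9126 d × 86400 s/d = 24760 m ≈ 24.8 km.

t_c ≈ 0.913 d; D_c ≈ 5.40 mg/L; min DO ≈ 2.57 mg/L; x_c ≈ 24.8 km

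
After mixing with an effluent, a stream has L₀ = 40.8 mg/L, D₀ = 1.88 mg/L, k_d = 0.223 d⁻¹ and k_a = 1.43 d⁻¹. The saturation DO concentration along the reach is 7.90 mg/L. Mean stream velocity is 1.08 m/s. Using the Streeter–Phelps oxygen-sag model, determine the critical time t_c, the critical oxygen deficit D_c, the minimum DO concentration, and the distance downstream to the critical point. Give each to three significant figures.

t_c ≈ 1.30 d; D_c ≈ 4.76 mg/L; min DO ≈ 3.14 mg/L; x_c ≈ 121 km

t_c = [1/(k_a−k_d)] ln[(k_a/k_d)(1 − D₀(k_a−k_d)/(k_d L₀))]
= [1/(1.43−0.223)] ln[(1.43/0.223)(1 − 1.88×1.207/(0.223×40.8))]
= (1/1.207) ln[6.413 × 0.7506] = 0.8285 × ln(4.813) = 0.8285 × 1.571 = 1.302 d.
D_c = (k_d/k_a) L₀ e^(−k_d t_c) = (0.223/1.43) × 40.8 × e^(−0.223×1.302) = 0.1559 × 40.8 × 0.7480 = 4.759 mg/L.
Minimum DO = C_s − D_c = 7.90 − 4.759 = 3.141 mg/L.
x_c = v t_c = 1.08 m/s × 1.302 d × 86400 s/d = 121500 m ≈ 121 km.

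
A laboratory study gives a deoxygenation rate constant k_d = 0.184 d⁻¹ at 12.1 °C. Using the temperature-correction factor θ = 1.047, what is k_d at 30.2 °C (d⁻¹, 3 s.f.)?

k_d(T₂) = k_d(T₁) · θ^(T₂−T₁) = 0.184 × 1.047^(30.2−12.1)
= 0.184 × 1.047^18.1 = 0.184 × 2.296 = 0.4225 d⁻¹.

k_d ≈ 0.423 d⁻¹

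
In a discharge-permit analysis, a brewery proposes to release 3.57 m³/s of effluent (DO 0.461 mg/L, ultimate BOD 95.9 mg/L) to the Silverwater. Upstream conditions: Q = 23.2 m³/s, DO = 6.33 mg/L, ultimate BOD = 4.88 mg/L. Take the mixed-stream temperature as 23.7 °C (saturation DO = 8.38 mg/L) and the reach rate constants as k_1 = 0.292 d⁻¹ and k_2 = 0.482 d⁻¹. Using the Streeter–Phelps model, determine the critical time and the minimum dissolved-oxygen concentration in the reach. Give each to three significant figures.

t_c ≈ 2.03 d; minimum DO ≈ 2.69 mg/L

Mixed DO = (23.2×6.33 + 3.57×0.461)/(23.2+3.57) = 148.5/26.77 = 5.547 mg/L.
Mixed L₀ = (23.2×4.88 + 3.57×95.9)/(26.77) = 455.6/26.77 = 17.02 mg/L.
Initial deficit D₀ = C_s − DO₀ = 8.38 − 5.547 = 2.833 mg/L.
t_c = (1/0.1900) ln[(0.482/0.292)(1 − 2.833×0.1900/(0.292×17.02))] = 5.263 × ln(1.472) = 2.035 d.
D_c = (0.292/0.482) × 17.02 × e^(−0.292×2.035) = 0.6058 × 17.02 × 0.5521 = 5.692 mg/L.
Minimum DO = 8.38 − 5.692 = 2.688 mg/L.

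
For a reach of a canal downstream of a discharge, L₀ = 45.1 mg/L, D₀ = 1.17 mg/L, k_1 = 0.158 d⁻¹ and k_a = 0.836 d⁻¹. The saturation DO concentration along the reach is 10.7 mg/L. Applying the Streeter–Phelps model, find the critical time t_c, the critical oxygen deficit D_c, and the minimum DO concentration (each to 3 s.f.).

t_c ≈ 2.28 d; D_c ≈ 5.94 mg/L; min DO ≈ 4.76 mg/L

t_c = [1/(k_a−k_1)] ln[(k_a/k_1)(1 − D₀(k_a−k_1)/(k_1 L₀))]
= [1/(0.836−0.158)] ln[(0.836/0.158)(1 − 1.17×0.6780/(0.158×45.1))]
= (1/0.6780) ln[5.291 × 0.8887] = 1.475 × ln(4.702) = 1.475 × 1.548 = 2.283 d.
D_c = (k_1/k_a) L₀ e^(−k_1 t_c) = (0.158/0.836) × 45.1 × e^(−0.158×2.283) = 0.1890 × 45.1 × 0.6972 = 5.942 mg/L.
Minimum DO = C_s − D_c = 10.7 − 5.942 = 4.758 mg/L.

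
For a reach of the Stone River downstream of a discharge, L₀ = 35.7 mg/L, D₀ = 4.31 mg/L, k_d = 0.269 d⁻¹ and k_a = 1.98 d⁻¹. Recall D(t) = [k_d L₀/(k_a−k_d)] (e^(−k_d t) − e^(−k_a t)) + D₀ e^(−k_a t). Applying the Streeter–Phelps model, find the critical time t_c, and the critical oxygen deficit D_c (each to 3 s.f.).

t_c ≈ 0.313 d; D_c ≈ 4.46 mg/L

With k_a/k_d = 7.361 and 1 − D₀(k_a−k_d)/(k_d L₀) = 0.2321,
t_c = ln(7.361 × 0.2321) / (1.98 − 0.269) = ln(1.708) / 1.711 = 0.5355/1.711 = 0.3130 d.
D_c = (k_d/k_a) L₀ e^(−k_d t_c) = (0.269/1.98) × 35.7 × e^(−0.269×0.3130) = 0.1359 × 35.7 × 0.9193 = 4.459 mg/L.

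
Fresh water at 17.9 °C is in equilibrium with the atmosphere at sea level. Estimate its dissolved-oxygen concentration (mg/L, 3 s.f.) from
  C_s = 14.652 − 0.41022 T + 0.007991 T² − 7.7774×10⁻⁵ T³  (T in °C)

C_s ≈ 9.42 mg/L

C_s = 14.652 − 0.41022×17.9 + 0.007991×17.9² − 7.7774×10⁻⁵×17.9³ = 9.423 mg/L.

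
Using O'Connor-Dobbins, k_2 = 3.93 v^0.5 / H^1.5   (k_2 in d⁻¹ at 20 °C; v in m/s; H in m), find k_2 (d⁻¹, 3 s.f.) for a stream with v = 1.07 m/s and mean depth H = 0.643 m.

k_2 = 3.93 × 1.07^0.5 / 0.643^1.5 = 3.93 × 1.034 / 0.5156 = 7.884 d⁻¹.

k_2 ≈ 7.88 d⁻¹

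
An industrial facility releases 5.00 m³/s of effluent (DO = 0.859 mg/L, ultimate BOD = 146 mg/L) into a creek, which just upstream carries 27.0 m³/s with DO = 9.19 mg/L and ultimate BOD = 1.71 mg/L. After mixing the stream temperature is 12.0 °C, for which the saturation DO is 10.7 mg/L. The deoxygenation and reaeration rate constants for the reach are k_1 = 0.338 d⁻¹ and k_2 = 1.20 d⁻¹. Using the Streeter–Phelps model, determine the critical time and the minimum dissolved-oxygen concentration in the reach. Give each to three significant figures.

t_c ≈ 1.06 d; minimum DO ≈ 5.93 mg/L

Mixed DO = (27.0×9.19 + 5.00×0.859)/(27.0+5.00) = 252.4/32.00 = 7.888 mg/L.
Mixed L₀ = (27.0×1.71 + 5.00×146)/(32.00) = 776.2/32.00 = 24.26 mg/L.
Initial deficit D₀ = C_s − DO₀ = 10.7 − 7.888 = 2.812 mg/L.
t_c = (1/0.8620) ln[(1.20/0.338)(1 − 2.812×0.8620/(0.338×24.26))] = 1.160 × ln(2.501) = 1.063 d.
D_c = (0.338/1.20) × 24.26 × e^(−0.338×1.063) = 0.2817 × 24.26 × 0.6981 = 4.769 mg/L.
Minimum DO = 10.7 − 4.769 = 5.931 mg/L.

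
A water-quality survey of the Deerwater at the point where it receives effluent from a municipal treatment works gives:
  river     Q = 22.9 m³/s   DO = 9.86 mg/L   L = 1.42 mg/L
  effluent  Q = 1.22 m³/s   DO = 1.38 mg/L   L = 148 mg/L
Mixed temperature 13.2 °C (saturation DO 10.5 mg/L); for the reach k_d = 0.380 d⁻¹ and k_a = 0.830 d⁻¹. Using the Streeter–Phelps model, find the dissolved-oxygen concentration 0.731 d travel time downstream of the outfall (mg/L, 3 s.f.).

DO ≈ 8.33 mg/L

Mixed DO = (22.9×9.86 + 1.22×1.38)/(22.9+1.22) = 227.5/24.12 = 9.431 mg/L.
Mixed L₀ = (22.9×1.42 + 1.22×148)/(24.12) = 213.1/24.12 = 8.834 mg/L.
Initial deficit D₀ = C_s − DO₀ = 10.5 − 9.431 = 1.069 mg/L.
D(0.731) = [0.380×8.834/(0.830−0.380)](e^(−0.380×0.731) − e^(−0.830×0.731)) + 1.069 e^(−0.830×0.731)
= 7.460 × (0.7575 − 0.5451) + 1.069 × 0.5451 = 2.167 mg/L.
DO = 10.5 − 2.167 = 8.333 mg/L.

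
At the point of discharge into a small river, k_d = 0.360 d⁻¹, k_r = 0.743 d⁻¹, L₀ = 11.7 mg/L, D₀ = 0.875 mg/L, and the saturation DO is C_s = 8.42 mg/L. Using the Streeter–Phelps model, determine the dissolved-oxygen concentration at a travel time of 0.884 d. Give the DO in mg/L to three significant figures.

k_d L₀/(k_r−k_d) = 0.360×11.7/(0.743−0.360) = 4.212/0.3830 = 11.00 mg/L.
e^(−k_d t) = e^(−0.360×0.8840) = 0.7274; e^(−k_r t) = e^(−0.743×0.8840) = 0.5185.
D = 11.00 × (0.7274 − 0.5185) + 0.875 × 0.5185 = 2.298 + 0.4537 = 2.751 mg/L.
DO = C_s − D = 8.42 − 2.751 = 5.669 mg/L.

DO ≈ 5.67 mg/L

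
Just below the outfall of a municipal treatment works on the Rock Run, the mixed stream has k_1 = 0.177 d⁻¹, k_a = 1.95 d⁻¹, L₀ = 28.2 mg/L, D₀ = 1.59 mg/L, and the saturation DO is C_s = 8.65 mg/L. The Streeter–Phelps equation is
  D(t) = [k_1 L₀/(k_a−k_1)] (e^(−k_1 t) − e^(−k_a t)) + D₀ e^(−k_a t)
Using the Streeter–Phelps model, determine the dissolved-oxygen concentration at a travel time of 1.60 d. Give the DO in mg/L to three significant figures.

k_1 L₀/(k_a−k_1) = 0.177×28.2/(1.95−0.177) = 4.991/1.773 = 2.815 mg/L.
e^(−k_1 t) = e^(−0.177×1.600) = 0.7534; e^(−k_a t) = e^(−1.95×1.600) = 0.04416.
D = 2.815 × (0.7534 − 0.04416) + 1.59 × 0.04416 = 1.997 + 0.07021 = 2.067 mg/L.
DO = C_s − D = 8.65 − 2.067 = 6.583 mg/L.

DO ≈ 6.58 mg/L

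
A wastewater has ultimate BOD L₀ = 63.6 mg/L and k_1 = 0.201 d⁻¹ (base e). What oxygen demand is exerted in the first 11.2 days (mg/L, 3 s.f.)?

y_t = L₀(1 − e^(−k_1 t)) = 63.6 × (1 − e^(−0.201×11.2))
= 63.6 × (1 − 0.1053) = 63.6 × 0.8947 = 56.90 mg/L.

y ≈ 56.9 mg/L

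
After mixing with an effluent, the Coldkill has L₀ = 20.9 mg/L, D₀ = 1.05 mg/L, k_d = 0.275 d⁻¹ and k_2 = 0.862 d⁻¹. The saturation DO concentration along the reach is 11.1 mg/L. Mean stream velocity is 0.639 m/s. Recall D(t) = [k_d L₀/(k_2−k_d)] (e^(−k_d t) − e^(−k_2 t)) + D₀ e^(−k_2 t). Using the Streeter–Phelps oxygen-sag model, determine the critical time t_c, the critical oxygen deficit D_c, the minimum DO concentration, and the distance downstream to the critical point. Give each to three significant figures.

At the critical point dD/dt = 0, so k_d L₀ e^(−k_d t) = k_2 D. Substituting D(t) from the Streeter–Phelps equation and solving for t gives
t_c = ln[(k_2/k_d)(1 − D₀(k_2−k_d)/(k_d L₀))] / (k_2−k_d).
Here k_2−k_d = 0.5870 d⁻¹ and 1 − D₀(k_2−k_d)/(k_d L₀) = 1 − 1.05×0.5870/(0.275×20.9) = 0.8928, so
t_c = ln(3.135 × 0.8928) / 0.5870 = 1.029 / 0.5870 = 1.753 d.
L(t_c) = L₀ e^(−k_d t_c) = 20.9 × 0.6175 = 12.91 mg/L, and at the critical point k_2 D_c = k_d L, so D_c = (0.275/0.862) × 12.91 = 4.117 mg/L.
Minimum DO = C_s − D_c = 11.1 − 4.117 = 6.983 mg/L.
x_c = v t_c = 0.639 m/s × 1.753 d × 86400 s/d = 96790 m ≈ 96.8 km.

t_c ≈ 1.75 d; D_c ≈ 4.12 mg/L; min DO ≈ 6.98 mg/L; x_c ≈ 96.8 km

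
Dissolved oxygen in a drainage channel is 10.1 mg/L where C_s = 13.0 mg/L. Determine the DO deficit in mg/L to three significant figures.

D = C_s − C = 13.0 − 10.1 = 2.90 mg/L.

D ≈ 2.90 mg/L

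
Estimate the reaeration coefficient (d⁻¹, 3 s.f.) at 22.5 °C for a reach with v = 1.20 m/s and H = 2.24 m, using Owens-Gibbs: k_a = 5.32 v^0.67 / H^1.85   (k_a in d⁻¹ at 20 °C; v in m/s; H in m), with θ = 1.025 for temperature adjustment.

k_a(20) = 5.32 × 1.20^0.67 / 2.24^1.85 = 5.32 × 1.130 / 4.446 = 1.352 d⁻¹.
k_a(22.5) = 1.352 × 1.025^(22.5−20) = 1.352 × 1.064 = 1.438 d⁻¹.

k_a ≈ 1.44 d⁻¹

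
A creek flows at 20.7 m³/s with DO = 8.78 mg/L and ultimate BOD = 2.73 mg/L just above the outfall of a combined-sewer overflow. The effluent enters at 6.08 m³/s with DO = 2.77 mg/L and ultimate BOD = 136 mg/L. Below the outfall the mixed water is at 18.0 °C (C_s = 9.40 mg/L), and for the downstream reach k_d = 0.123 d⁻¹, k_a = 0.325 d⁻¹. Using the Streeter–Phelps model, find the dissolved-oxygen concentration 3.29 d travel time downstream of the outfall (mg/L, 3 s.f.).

DO ≈ 2.21 mg/L

Mixed DO = (20.7×8.78 + 6.08×2.77)/(20.7+6.08) = 198.6/26.78 = 7.416 mg/L.
Mixed L₀ = (20.7×2.73 + 6.08×136)/(26.78) = 883.4/26.78 = 32.99 mg/L.
Initial deficit D₀ = C_s − DO₀ = 9.40 − 7.416 = 1.984 mg/L.
D(3.29) = [0.123×32.99/(0.325−0.123)](e^(−0.123×3.29) − e^(−0.325×3.29)) + 1.984 e^(−0.325×3.29)
= 20.09 × (0.6672 − 0.3433) + 1.984 × 0.3433 = 7.188 mg/L.
DO = 9.40 − 7.188 = 2.212 mg/L.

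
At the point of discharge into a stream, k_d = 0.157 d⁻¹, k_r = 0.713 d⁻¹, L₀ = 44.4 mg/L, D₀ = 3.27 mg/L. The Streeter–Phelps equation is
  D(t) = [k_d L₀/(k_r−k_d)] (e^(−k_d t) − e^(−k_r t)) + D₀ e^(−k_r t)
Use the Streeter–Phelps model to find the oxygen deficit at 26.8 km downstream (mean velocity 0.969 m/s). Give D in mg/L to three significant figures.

D ≈ 4.55 mg/L

Travel time t = x/v = 26.8 km / (0.969 m/s) = 26800 m / 0.969 m/s = 27660 s = 0.3201 d.
k_d L₀/(k_r−k_d) = 0.157×44.4/(0.713−0.157) = 6.971/0.5560 = 12.54 mg/L.
e^(−k_d t) = e^(−0.157×0.3201) = 0.9510; e^(−k_r t) = e^(−0.713×0.3201) = 0.7959.
D = 12.54 × (0.9510 − 0.7959) + 3.27 × 0.7959 = 1.944 + 2.603 = 4.547 mg/L.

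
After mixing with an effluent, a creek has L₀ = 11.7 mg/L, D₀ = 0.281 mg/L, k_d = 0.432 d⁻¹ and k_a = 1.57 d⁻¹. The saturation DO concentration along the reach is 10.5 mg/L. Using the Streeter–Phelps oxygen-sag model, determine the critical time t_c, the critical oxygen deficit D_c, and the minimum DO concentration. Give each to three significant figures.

t_c ≈ 1.08 d; D_c ≈ 2.02 mg/L; min DO ≈ 8.48 mg/L

With k_a/k_d = 3.634 and 1 − D₀(k_a−k_d)/(k_d L₀) = 0.9367,
t_c = ln(3.634 × 0.9367) / (1.57 − 0.432) = ln(3.404) / 1.138 = 1.225/1.138 = 1.076 d.
L(t_c) = L₀ e^(−k_d t_c) = 11.7 × 0.6281 = 7.349 mg/L, and at the critical point k_a D_c = k_d L, so D_c = (0.432/1.57) × 7.349 = 2.022 mg/L.
Minimum DO = C_s − D_c = 10.5 − 2.022 = 8.478 mg/L.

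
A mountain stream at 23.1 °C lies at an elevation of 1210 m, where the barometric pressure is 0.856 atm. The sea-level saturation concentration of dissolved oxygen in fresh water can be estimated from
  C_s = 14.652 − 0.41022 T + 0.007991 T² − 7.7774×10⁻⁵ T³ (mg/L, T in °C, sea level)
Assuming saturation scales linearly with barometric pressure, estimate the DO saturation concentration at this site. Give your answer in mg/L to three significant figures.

C_s ≈ 7.26 mg/L

At sea level: C_s = 14.652 − 0.41022×23.1 + 0.007991×23.1² − 7.7774×10⁻⁵×23.1³ = 8.481 mg/L.
Pressure correction: C_s' = 8.481 × 0.856 = 7.260 mg/L.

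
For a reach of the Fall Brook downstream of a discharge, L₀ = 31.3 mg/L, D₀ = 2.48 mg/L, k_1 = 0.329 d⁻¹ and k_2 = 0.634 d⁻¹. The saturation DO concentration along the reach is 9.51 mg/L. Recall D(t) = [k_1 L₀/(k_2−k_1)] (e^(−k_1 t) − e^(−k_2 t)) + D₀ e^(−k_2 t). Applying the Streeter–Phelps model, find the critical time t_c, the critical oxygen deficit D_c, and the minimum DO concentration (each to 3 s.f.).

With k_2/k_1 = 1.927 and 1 − D₀(k_2−k_1)/(k_1 L₀) = 0.9265,
t_c = ln(1.927 × 0.9265) / (0.634 − 0.329) = ln(1.786) / 0.3050 = 0.5797/0.3050 = 1.901 d.
L(t_c) = L₀ e^(−k_1 t_c) = 31.3 × 0.5351 = 16.75 mg/L, and at the critical point k_2 D_c = k_1 L, so D_c = (0.329/0.634) × 16.75 = 8.691 mg/L.
Minimum DO = C_s − D_c = 9.51 − 8.691 = 0.8188 mg/L.

t_c ≈ 1.90 d; D_c ≈ 8.69 mg/L; min DO ≈ 0.819 mg/L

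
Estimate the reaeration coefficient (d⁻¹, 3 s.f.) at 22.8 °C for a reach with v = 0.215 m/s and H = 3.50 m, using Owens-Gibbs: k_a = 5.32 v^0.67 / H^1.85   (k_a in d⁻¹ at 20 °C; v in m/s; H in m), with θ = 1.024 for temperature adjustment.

k_a(20) = 5.32 × 0.215^0.67 / 3.50^1.85 = 5.32 × 0.3571 / 10.15 = 0.1871 d⁻¹.
k_a(22.8) = 0.1871 × 1.024^(22.8−20) = 0.1871 × 1.069 = 0.2000 d⁻¹.

k_a ≈ 0.200 d⁻¹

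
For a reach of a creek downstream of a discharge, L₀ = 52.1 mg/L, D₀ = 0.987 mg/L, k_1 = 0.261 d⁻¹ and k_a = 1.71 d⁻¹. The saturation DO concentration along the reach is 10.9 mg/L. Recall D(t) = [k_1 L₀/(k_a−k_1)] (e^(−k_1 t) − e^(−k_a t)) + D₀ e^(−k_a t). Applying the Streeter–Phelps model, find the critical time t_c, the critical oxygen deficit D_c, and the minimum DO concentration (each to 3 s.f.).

With k_a/k_1 = 6.552 and 1 − D₀(k_a−k_1)/(k_1 L₀) = 0.8948,
t_c = ln(6.552 × 0.8948) / (1.71 − 0.261) = ln(5.863) / 1.449 = 1.769/1.449 = 1.221 d.
L(t_c) = L₀ e^(−k_1 t_c) = 52.1 × 0.7272 = 37.89 mg/L, and at the critical point k_a D_c = k_1 L, so D_c = (0.261/1.71) × 37.89 = 5.783 mg/L.
Minimum DO = C_s − D_c = 10.9 − 5.783 = 5.117 mg/L.

t_c ≈ 1.22 d; D_c ≈ 5.78 mg/L; min DO ≈ 5.12 mg/L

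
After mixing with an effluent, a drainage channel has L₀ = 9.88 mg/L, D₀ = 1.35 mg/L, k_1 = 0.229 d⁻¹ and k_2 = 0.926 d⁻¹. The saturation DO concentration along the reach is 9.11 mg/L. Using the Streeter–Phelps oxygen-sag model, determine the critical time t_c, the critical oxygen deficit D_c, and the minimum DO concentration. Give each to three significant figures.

t_c = [1/(k_2−k_1)] ln[(k_2/k_1)(1 − D₀(k_2−k_1)/(k_1 L₀))]
= [1/(0.926−0.229)] ln[(0.926/0.229)(1 − 1.35×0.6970/(0.229×9.88))]
= (1/0.6970) ln[4.044 × 0.5841] = 1.435 × ln(2.362) = 1.435 × 0.8595 = 1.233 d.
D_c = (k_1/k_2) L₀ e^(−k_1 t_c) = (0.229/0.926) × 9.88 × e^(−0.229×1.233) = 0.2473 × 9.88 × 0.7540 = 1.842 mg/L.
Minimum DO = C_s − D_c = 9.11 − 1.842 = 7.268 mg/L.

t_c ≈ 1.23 d; D_c ≈ 1.84 mg/L; min DO ≈ 7.27 mg/L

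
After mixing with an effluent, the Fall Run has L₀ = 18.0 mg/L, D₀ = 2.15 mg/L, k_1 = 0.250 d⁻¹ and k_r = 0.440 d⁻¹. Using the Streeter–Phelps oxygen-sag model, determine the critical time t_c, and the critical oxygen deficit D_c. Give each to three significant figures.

At the critical point dD/dt = 0, so k_1 L₀ e^(−k_1 t) = k_r D. Substituting D(t) from the Streeter–Phelps equation and solving for t gives
t_c = ln[(k_r/k_1)(1 − D₀(k_r−k_1)/(k_1 L₀))] / (k_r−k_1).
Here k_r−k_1 = 0.1900 d⁻¹ and 1 − D₀(k_r−k_1)/(k_1 L₀) = 1 − 2.15×0.1900/(0.250×18.0) = 0.9092, so
t_c = ln(1.760 × 0.9092) / 0.1900 = 0.4701 / 0.1900 = 2.474 d.
L(t_c) = L₀ e^(−k_1 t_c) = 18.0 × 0.5387 = 9.696 mg/L, and at the critical point k_r D_c = k_1 L, so D_c = (0.250/0.440) × 9.696 = 5.509 mg/L.

t_c ≈ 2.47 d; D_c ≈ 5.51 mg/L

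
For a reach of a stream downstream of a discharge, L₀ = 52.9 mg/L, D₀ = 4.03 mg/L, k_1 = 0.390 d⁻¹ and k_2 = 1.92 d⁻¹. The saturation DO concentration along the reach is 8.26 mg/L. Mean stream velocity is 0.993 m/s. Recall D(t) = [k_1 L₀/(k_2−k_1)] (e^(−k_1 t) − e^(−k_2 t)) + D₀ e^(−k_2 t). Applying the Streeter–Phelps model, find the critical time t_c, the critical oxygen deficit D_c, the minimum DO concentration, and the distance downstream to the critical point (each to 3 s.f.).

t_c ≈ 0.810 d; D_c ≈ 7.84 mg/L; min DO ≈ 0.424 mg/L; x_c ≈ 69.5 km

At the critical point dD/dt = 0, so k_1 L₀ e^(−k_1 t) = k_2 D. Substituting D(t) from the Streeter–Phelps equation and solving for t gives
t_c = ln[(k_2/k_1)(1 − D₀(k_2−k_1)/(k_1 L₀))] / (k_2−k_1).
Here k_2−k_1 = 1.530 d⁻¹ and 1 − D₀(k_2−k_1)/(k_1 L₀) = 1 − 4.03×1.530/(0.390×52.9) = 0.7011, so
t_c = ln(4.923 × 0.7011) / 1.530 = 1.239 / 1.530 = 0.8097 d.
D_c = (k_1/k_2) L₀ e^(−k_1 t_c) = (0.390/1.92) × 52.9 × e^(−0.390×0.8097) = 0.2031 × 52.9 × 0.7292 = 7.836 mg/L.
Minimum DO = C_s − D_c = 8.26 − 7.836 = 0.4244 mg/L.
x_c = v t_c = 0.993 m/s × 0.8097 d × 86400 s/d = 69470 m ≈ 69.5 km.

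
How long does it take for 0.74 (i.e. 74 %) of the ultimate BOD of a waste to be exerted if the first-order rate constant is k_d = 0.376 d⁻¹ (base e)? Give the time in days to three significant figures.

t ≈ 3.58 d

y/L₀ = 1 − e^(−k_d t) = 0.74 ⇒ e^(−k_d t) = 0.260
t = −ln(0.260) / 0.376 = 1.347 / 0.376 = 3.583 d.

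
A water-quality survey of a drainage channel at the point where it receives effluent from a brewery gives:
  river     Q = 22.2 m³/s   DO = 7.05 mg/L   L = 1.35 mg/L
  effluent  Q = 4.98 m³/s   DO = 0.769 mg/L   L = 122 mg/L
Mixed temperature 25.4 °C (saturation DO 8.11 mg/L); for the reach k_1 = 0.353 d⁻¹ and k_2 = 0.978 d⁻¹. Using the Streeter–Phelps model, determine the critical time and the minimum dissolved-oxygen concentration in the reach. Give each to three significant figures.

t_c ≈ 1.34 d; minimum DO ≈ 2.83 mg/L

Mixed DO = (22.2×7.05 + 4.98×0.769)/(22.2+4.98) = 160.3/27.18 = 5.899 mg/L.
Mixed L₀ = (22.2×1.35 + 4.98×122)/(27.18) = 637.5/27.18 = 23.46 mg/L.
Initial deficit D₀ = C_s − DO₀ = 8.11 − 5.899 = 2.211 mg/L.
t_c = (1/0.6250) ln[(0.978/0.353)(1 − 2.211×0.6250/(0.353×23.46))] = 1.600 × ln(2.308) = 1.338 d.
D_c = (0.353/0.978) × 23.46 × e^(−0.353×1.338) = 0.3609 × 23.46 × 0.6235 = 5.279 mg/L.
Minimum DO = 8.11 − 5.279 = 2.831 mg/L.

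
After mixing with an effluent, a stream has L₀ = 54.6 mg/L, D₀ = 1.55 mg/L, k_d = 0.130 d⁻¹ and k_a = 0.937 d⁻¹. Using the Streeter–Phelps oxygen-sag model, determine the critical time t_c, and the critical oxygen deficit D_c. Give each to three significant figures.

t_c = [1/(k_a−k_d)] ln[(k_a/k_d)(1 − D₀(k_a−k_d)/(k_d L₀))]
= [1/(0.937−0.130)] ln[(0.937/0.130)(1 − 1.55×0.8070/(0.130×54.6))]
= (1/0.8070) ln[7.208 × 0.8238] = 1.239 × ln(5.938) = 1.239 × 1.781 = 2.207 d.
D_c = (k_d/k_a) L₀ e^(−k_d t_c) = (0.130/0.937) × 54.6 × e^(−0.130×2.207) = 0.1387 × 54.6 × 0.7506 = 5.686 mg/L.

t_c ≈ 2.21 d; D_c ≈ 5.69 mg/L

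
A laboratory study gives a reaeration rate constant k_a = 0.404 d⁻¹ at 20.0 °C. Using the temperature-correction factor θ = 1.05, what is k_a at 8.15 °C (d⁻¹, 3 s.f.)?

k_a(T₂) = k_a(T₁) · θ^(T₂−T₁) = 0.404 × 1.05^(8.15−20.0)
= 0.404 × 1.05^-11.8 = 0.404 × 0.5609 = 0.2266 d⁻¹.

k_a ≈ 0.227 d⁻¹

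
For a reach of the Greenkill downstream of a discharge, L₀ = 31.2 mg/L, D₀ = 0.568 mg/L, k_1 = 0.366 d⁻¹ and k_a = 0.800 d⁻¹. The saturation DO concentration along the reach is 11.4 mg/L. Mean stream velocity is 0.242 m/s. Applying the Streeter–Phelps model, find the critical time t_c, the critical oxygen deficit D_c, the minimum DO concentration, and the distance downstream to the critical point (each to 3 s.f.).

t_c ≈ 1.75 d; D_c ≈ 7.52 mg/L; min DO ≈ 3.88 mg/L; x_c ≈ 36.6 km

With k_a/k_1 = 2.186 and 1 − D₀(k_a−k_1)/(k_1 L₀) = 0.9784,
t_c = ln(2.186 × 0.9784) / (0.800 − 0.366) = ln(2.139) / 0.4340 = 0.7602/0.4340 = 1.752 d.
L(t_c) = L₀ e^(−k_1 t_c) = 31.2 × 0.5267 = 16.43 mg/L, and at the critical point k_a D_c = k_1 L, so D_c = (0.366/0.800) × 16.43 = 7.519 mg/L.
Minimum DO = C_s − D_c = 11.4 − 7.519 = 3.881 mg/L.
x_c = v t_c = 0.242 m/s × 1.752 d × 86400 s/d = 36620 m ≈ 36.6 km.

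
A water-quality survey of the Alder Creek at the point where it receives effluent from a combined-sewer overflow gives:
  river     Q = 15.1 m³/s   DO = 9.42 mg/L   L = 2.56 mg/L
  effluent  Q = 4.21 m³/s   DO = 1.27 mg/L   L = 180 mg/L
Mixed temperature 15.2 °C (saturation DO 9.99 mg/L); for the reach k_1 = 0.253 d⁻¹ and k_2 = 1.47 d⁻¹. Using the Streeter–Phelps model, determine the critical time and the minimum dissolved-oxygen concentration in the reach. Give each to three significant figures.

t_c ≈ 1.18 d; minimum DO ≈ 4.73 mg/L

Mixed DO = (15.1×9.42 + 4.21×1.27)/(15.1+4.21) = 147.6/19.31 = 7.643 mg/L.
Mixed L₀ = (15.1×2.56 + 4.21×180)/(19.31) = 796.5/19.31 = 41.25 mg/L.
Initial deficit D₀ = C_s − DO₀ = 9.99 − 7.643 = 2.347 mg/L.
t_c = (1/1.217) ln[(1.47/0.253)(1 − 2.347×1.217/(0.253×41.25))] = 0.8217 × ln(4.220) = 1.183 d.
D_c = (0.253/1.47) × 41.25 × e^(−0.253×1.183) = 0.1721 × 41.25 × 0.7413 = 5.262 mg/L.
Minimum DO = 9.99 − 5.262 = 4.728 mg/L.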